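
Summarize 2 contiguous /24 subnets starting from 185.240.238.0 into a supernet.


Original prefix: /24
Number of subnets: 2 = 2^1
New prefix = 24 - 1 = 23
Supernet: 185.240.238.0/23


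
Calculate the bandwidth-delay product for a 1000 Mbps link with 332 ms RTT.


BDP = bandwidth * RTT
= 1000 Mbps * 332 ms
= 1000 * 1e6 * 332 / 1000 bits
= 332000000 bits
= 41500000 bytes
= 40527.3438 KB
BDP = 332000000 bits (41500000 bytes)


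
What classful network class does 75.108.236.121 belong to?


First octet: 75
Binary: 01001011
0xxxxxxx -> Class A (1-126)
Class A, default mask 255.0.0.0 (/8)


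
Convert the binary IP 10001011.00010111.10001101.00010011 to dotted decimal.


10001011 = 139
00010111 = 23
10001101 = 141
00010011 = 19
IP: 139.23.141.19


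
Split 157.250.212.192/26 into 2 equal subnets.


New prefix = 26 + 1 = 27
Each subnet has 32 addresses
  157.250.212.192/27
  157.250.212.224/27
Subnets: 157.250.212.192/27, 157.250.212.224/27


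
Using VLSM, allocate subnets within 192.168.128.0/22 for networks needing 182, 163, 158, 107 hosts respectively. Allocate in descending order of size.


182 hosts -> /24 (254 usable): 192.168.128.0/24
163 hosts -> /24 (254 usable): 192.168.129.0/24
158 hosts -> /24 (254 usable): 192.168.130.0/24
107 hosts -> /25 (126 usable): 192.168.131.0/25
Allocation: 192.168.128.0/24 (182 hosts, 254 usable); 192.168.129.0/24 (163 hosts, 254 usable); 192.168.130.0/24 (158 hosts, 254 usable); 192.168.131.0/25 (107 hosts, 126 usable)


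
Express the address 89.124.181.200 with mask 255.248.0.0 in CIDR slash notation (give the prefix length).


Binary: 11111111.11111000.00000000.00000000
Count leading 1s
Prefix: /13


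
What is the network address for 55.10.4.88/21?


IP:   00110111.00001010.00000100.01011000
Mask: 11111111.11111111.11111000.00000000
AND operation:
Net:  00110111.00001010.00000000.00000000
Network: 55.10.0.0/21


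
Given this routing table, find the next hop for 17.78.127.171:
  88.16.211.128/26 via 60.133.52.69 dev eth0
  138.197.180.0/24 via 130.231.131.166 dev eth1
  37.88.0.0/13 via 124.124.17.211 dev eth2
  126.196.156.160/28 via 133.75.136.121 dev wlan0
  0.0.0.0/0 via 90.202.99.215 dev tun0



Longest prefix match for 17.78.127.171:
  /26 88.16.211.128: no
  /24 138.197.180.0: no
  /13 37.88.0.0: no
  /28 126.196.156.160: no
  /0 0.0.0.0: MATCH
Selected: next-hop 90.202.99.215 via tun0 (matched /0)


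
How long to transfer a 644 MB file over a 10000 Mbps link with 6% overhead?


Effective throughput = 10000 * (1 - 6/100) = 9400 Mbps
File size in Mb = 644 * 8 = 5152 Mb
Time = 5152 / 9400
Time = 0.5481 seconds


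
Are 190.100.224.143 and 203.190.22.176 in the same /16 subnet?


Mask: 255.255.0.0
190.100.224.143 AND mask = 190.100.0.0
203.190.22.176 AND mask = 203.190.0.0
No, different subnets (190.100.0.0 vs 203.190.0.0)


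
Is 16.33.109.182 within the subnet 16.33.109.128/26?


Subnet network: 16.33.109.128
Test IP AND mask: 16.33.109.128
Yes, 16.33.109.182 is in 16.33.109.128/26


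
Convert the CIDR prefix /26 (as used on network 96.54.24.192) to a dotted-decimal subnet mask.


/26 means 26 network bits, 6 host bits
Binary: 11111111111111111111111111000000
Mask: 255.255.255.192


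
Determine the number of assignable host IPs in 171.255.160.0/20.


Host bits = 32 - 20 = 12
Total addresses = 2^12 = 4096
Usable = total - 2 (network and broadcast)
Usable hosts: 4094


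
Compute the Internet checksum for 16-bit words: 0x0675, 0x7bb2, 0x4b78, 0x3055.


Sum all words (with carry folding):
+ 0x0675 = 0x0675
+ 0x7bb2 = 0x8227
+ 0x4b78 = 0xcd9f
+ 0x3055 = 0xfdf4
One's complement: ~0xfdf4
Checksum = 0x020b


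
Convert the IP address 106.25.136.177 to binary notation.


106 = 01101010
25 = 00011001
136 = 10001000
177 = 10110001
Binary: 01101010.00011001.10001000.10110001


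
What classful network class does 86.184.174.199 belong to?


First octet: 86
Binary: 01010110
0xxxxxxx -> Class A (1-126)
Class A, default mask 255.0.0.0 (/8)


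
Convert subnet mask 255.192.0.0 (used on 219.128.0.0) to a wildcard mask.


Subnet mask: 255.192.0.0
Wildcard = 255.255.255.255 - subnet mask
255 - 255 = 0
255 - 192 = 63
255 - 0 = 255
255 - 0 = 255
Wildcard: 0.63.255.255


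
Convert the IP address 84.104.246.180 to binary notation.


84 = 01010100
104 = 01101000
246 = 11110110
180 = 10110100
Binary: 01010100.01101000.11110110.10110100


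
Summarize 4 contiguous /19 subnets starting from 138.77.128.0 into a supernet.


Original prefix: /19
Number of subnets: 4 = 2^2
New prefix = 19 - 2 = 17
Supernet: 138.77.128.0/17


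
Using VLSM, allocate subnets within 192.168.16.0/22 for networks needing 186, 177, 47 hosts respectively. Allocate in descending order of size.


186 hosts -> /24 (254 usable): 192.168.16.0/24
177 hosts -> /24 (254 usable): 192.168.17.0/24
47 hosts -> /26 (62 usable): 192.168.18.0/26
Allocation: 192.168.16.0/24 (186 hosts, 254 usable); 192.168.17.0/24 (177 hosts, 254 usable); 192.168.18.0/26 (47 hosts, 62 usable)


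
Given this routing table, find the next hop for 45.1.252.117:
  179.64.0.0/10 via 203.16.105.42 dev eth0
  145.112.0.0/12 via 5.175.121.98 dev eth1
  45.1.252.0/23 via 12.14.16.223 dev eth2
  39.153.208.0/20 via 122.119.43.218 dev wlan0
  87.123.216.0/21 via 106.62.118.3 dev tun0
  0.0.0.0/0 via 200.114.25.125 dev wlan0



Longest prefix match for 45.1.252.117:
  /10 179.64.0.0: no
  /12 145.112.0.0: no
  /23 45.1.252.0: MATCH
  /20 39.153.208.0: no
  /21 87.123.216.0: no
  /0 0.0.0.0: MATCH
Selected: next-hop 12.14.16.223 via eth2 (matched /23)


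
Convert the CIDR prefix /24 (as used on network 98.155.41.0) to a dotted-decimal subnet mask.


/24 means 24 network bits, 8 host bits
Binary: 11111111111111111111111100000000
Mask: 255.255.255.0


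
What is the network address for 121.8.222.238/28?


IP:   01111001.00001000.11011110.11101110
Mask: 11111111.11111111.11111111.11110000
AND operation:
Net:  01111001.00001000.11011110.11100000
Network: 121.8.222.224/28


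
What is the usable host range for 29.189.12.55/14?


Network: 29.188.0.0
Broadcast: 29.191.255.255
First usable = network + 1
Last usable = broadcast - 1
Range: 29.188.0.1 to 29.191.255.254


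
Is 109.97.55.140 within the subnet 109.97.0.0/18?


Subnet network: 109.97.0.0
Test IP AND mask: 109.97.0.0
Yes, 109.97.55.140 is in 109.97.0.0/18


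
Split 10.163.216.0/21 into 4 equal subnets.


New prefix = 21 + 2 = 23
Each subnet has 512 addresses
  10.163.216.0/23
  10.163.218.0/23
  10.163.220.0/23
  10.163.222.0/23
Subnets: 10.163.216.0/23, 10.163.218.0/23, 10.163.220.0/23, 10.163.222.0/23


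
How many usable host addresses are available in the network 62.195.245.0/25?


Host bits = 32 - 25 = 7
Total addresses = 2^7 = 128
Usable = total - 2 (network and broadcast)
Usable hosts: 126


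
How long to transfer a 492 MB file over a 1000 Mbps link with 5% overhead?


Effective throughput = 1000 * (1 - 5/100) = 950 Mbps
File size in Mb = 492 * 8 = 3936 Mb
Time = 3936 / 950
Time = 4.1432 seconds


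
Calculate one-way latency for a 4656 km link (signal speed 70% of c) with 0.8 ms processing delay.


Speed = 0.7 * 3e5 km/s = 210000 km/s
Propagation delay = 4656 / 210000 = 0.0222 s = 22.1714 ms
Processing delay = 0.8 ms
Total one-way latency = 22.9714 ms


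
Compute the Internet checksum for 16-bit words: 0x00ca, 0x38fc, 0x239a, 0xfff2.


Sum all words (with carry folding):
+ 0x00ca = 0x00ca
+ 0x38fc = 0x39c6
+ 0x239a = 0x5d60
+ 0xfff2 = 0x5d53
One's complement: ~0x5d53
Checksum = 0xa2ac


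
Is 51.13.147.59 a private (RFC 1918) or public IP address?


RFC 1918 private ranges:
  10.0.0.0/8 (10.0.0.0 - 10.255.255.255)
  172.16.0.0/12 (172.16.0.0 - 172.31.255.255)
  192.168.0.0/16 (192.168.0.0 - 192.168.255.255)
Public (not in any RFC 1918 range)


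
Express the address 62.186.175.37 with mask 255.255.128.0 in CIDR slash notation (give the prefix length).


Binary: 11111111.11111111.10000000.00000000
Count leading 1s
Prefix: /17


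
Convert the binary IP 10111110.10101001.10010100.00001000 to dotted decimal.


10111110 = 190
10101001 = 169
10010100 = 148
00001000 = 8
IP: 190.169.148.8


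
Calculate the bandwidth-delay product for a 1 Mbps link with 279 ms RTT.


BDP = bandwidth * RTT
= 1 Mbps * 279 ms
= 1 * 1e6 * 279 / 1000 bits
= 279000 bits
= 34875 bytes
= 34.0576 KB
BDP = 279000 bits (34875 bytes)


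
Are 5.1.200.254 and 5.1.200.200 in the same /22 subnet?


Mask: 255.255.252.0
5.1.200.254 AND mask = 5.1.200.0
5.1.200.200 AND mask = 5.1.200.0
Yes, same subnet (5.1.200.0)


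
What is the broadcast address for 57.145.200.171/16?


Network: 57.145.0.0/16
Host bits = 16
Set all host bits to 1:
Broadcast: 57.145.255.255


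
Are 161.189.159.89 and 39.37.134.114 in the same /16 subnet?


Mask: 255.255.0.0
161.189.159.89 AND mask = 161.189.0.0
39.37.134.114 AND mask = 39.37.0.0
No, different subnets (161.189.0.0 vs 39.37.0.0)


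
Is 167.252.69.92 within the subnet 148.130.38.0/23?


Subnet network: 148.130.38.0
Test IP AND mask: 167.252.68.0
No, 167.252.69.92 is not in 148.130.38.0/23


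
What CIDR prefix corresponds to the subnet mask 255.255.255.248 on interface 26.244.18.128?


Binary: 11111111.11111111.11111111.11111000
Count leading 1s
Prefix: /29


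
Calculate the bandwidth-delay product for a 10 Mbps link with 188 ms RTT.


BDP = bandwidth * RTT
= 10 Mbps * 188 ms
= 10 * 1e6 * 188 / 1000 bits
= 1880000 bits
= 235000 bytes
= 229.4922 KB
BDP = 1880000 bits (235000 bytes)


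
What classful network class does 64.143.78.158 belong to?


First octet: 64
Binary: 01000000
0xxxxxxx -> Class A (1-126)
Class A, default mask 255.0.0.0 (/8)


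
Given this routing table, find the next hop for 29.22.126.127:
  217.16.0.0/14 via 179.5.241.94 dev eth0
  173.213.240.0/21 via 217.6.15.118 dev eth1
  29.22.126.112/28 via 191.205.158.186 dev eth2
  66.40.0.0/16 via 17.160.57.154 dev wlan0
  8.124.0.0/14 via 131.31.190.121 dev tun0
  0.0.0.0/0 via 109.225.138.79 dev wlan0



Longest prefix match for 29.22.126.127:
  /14 217.16.0.0: no
  /21 173.213.240.0: no
  /28 29.22.126.112: MATCH
  /16 66.40.0.0: no
  /14 8.124.0.0: no
  /0 0.0.0.0: MATCH
Selected: next-hop 191.205.158.186 via eth2 (matched /28)


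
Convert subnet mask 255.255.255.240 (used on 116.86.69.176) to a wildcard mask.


Subnet mask: 255.255.255.240
Wildcard = 255.255.255.255 - subnet mask
255 - 255 = 0
255 - 255 = 0
255 - 255 = 0
255 - 240 = 15
Wildcard: 0.0.0.15


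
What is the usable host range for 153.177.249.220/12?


Network: 153.176.0.0
Broadcast: 153.191.255.255
First usable = network + 1
Last usable = broadcast - 1
Range: 153.176.0.1 to 153.191.255.254


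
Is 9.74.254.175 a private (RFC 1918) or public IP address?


RFC 1918 private ranges:
  10.0.0.0/8 (10.0.0.0 - 10.255.255.255)
  172.16.0.0/12 (172.16.0.0 - 172.31.255.255)
  192.168.0.0/16 (192.168.0.0 - 192.168.255.255)
Public (not in any RFC 1918 range)


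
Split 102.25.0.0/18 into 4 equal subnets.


New prefix = 18 + 2 = 20
Each subnet has 4096 addresses
  102.25.0.0/20
  102.25.16.0/20
  102.25.32.0/20
  102.25.48.0/20
Subnets: 102.25.0.0/20, 102.25.16.0/20, 102.25.32.0/20, 102.25.48.0/20


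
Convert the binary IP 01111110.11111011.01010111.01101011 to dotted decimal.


01111110 = 126
11111011 = 251
01010111 = 87
01101011 = 107
IP: 126.251.87.107


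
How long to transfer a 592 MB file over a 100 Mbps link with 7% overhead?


Effective throughput = 100 * (1 - 7/100) = 93 Mbps
File size in Mb = 592 * 8 = 4736 Mb
Time = 4736 / 93
Time = 50.9247 seconds


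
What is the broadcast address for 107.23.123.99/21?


Network: 107.23.120.0/21
Host bits = 11
Set all host bits to 1:
Broadcast: 107.23.127.255


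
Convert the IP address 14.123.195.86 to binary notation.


14 = 00001110
123 = 01111011
195 = 11000011
86 = 01010110
Binary: 00001110.01111011.11000011.01010110


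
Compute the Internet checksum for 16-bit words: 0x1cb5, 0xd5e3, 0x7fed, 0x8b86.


Sum all words (with carry folding):
+ 0x1cb5 = 0x1cb5
+ 0xd5e3 = 0xf298
+ 0x7fed = 0x7286
+ 0x8b86 = 0xfe0c
One's complement: ~0xfe0c
Checksum = 0x01f3


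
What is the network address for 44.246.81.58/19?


IP:   00101100.11110110.01010001.00111010
Mask: 11111111.11111111.11100000.00000000
AND operation:
Net:  00101100.11110110.01000000.00000000
Network: 44.246.64.0/19


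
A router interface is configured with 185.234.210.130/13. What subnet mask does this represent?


/13 means 13 network bits, 19 host bits
Binary: 11111111111110000000000000000000
Mask: 255.248.0.0


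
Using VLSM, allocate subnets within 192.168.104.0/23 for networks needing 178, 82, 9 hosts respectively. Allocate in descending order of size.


178 hosts -> /24 (254 usable): 192.168.104.0/24
82 hosts -> /25 (126 usable): 192.168.105.0/25
9 hosts -> /28 (14 usable): 192.168.105.128/28
Allocation: 192.168.104.0/24 (178 hosts, 254 usable); 192.168.105.0/25 (82 hosts, 126 usable); 192.168.105.128/28 (9 hosts, 14 usable)


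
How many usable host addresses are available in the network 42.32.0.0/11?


Host bits = 32 - 11 = 21
Total addresses = 2^21 = 2097152
Usable = total - 2 (network and broadcast)
Usable hosts: 2097150


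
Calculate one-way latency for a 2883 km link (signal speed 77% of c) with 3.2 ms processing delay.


Speed = 0.77 * 3e5 km/s = 231000 km/s
Propagation delay = 2883 / 231000 = 0.0125 s = 12.4805 ms
Processing delay = 3.2 ms
Total one-way latency = 15.6805 ms


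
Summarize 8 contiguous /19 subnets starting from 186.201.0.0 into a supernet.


Original prefix: /19
Number of subnets: 8 = 2^3
New prefix = 19 - 3 = 16
Supernet: 186.201.0.0/16


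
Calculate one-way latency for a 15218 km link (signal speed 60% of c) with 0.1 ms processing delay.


Speed = 0.6 * 3e5 km/s = 180000 km/s
Propagation delay = 15218 / 180000 = 0.0845 s = 84.5444 ms
Processing delay = 0.1 ms
Total one-way latency = 84.6444 ms


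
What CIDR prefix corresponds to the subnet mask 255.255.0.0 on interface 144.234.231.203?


Binary: 11111111.11111111.00000000.00000000
Count leading 1s
Prefix: /16


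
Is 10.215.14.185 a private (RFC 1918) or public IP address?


RFC 1918 private ranges:
  10.0.0.0/8 (10.0.0.0 - 10.255.255.255)
  172.16.0.0/12 (172.16.0.0 - 172.31.255.255)
  192.168.0.0/16 (192.168.0.0 - 192.168.255.255)
Private (in 10.0.0.0/8)


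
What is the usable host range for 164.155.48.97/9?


Network: 164.128.0.0
Broadcast: 164.255.255.255
First usable = network + 1
Last usable = broadcast - 1
Range: 164.128.0.1 to 164.255.255.254


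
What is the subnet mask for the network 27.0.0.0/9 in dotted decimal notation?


/9 means 9 network bits, 23 host bits
Binary: 11111111100000000000000000000000
Mask: 255.128.0.0


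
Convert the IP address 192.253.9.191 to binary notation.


192 = 11000000
253 = 11111101
9 = 00001001
191 = 10111111
Binary: 11000000.11111101.00001001.10111111


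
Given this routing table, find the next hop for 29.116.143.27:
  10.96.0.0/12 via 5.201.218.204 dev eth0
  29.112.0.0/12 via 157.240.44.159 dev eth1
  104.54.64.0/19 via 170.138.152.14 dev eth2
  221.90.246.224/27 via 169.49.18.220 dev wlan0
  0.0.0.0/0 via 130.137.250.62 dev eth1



Longest prefix match for 29.116.143.27:
  /12 10.96.0.0: no
  /12 29.112.0.0: MATCH
  /19 104.54.64.0: no
  /27 221.90.246.224: no
  /0 0.0.0.0: MATCH
Selected: next-hop 157.240.44.159 via eth1 (matched /12)


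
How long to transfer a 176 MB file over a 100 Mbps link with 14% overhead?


Effective throughput = 100 * (1 - 14/100) = 86 Mbps
File size in Mb = 176 * 8 = 1408 Mb
Time = 1408 / 86
Time = 16.3721 seconds


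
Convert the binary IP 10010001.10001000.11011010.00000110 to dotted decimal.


10010001 = 145
10001000 = 136
11011010 = 218
00000110 = 6
IP: 145.136.218.6


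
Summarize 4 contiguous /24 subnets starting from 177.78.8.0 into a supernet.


Original prefix: /24
Number of subnets: 4 = 2^2
New prefix = 24 - 2 = 22
Supernet: 177.78.8.0/22


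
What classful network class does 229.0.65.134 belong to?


First octet: 229
Binary: 11100101
1110xxxx -> Class D (224-239)
Class D (multicast), default mask N/A


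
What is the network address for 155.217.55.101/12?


IP:   10011011.11011001.00110111.01100101
Mask: 11111111.11110000.00000000.00000000
AND operation:
Net:  10011011.11010000.00000000.00000000
Network: 155.208.0.0/12


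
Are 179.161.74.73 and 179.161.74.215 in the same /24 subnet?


Mask: 255.255.255.0
179.161.74.73 AND mask = 179.161.74.0
179.161.74.215 AND mask = 179.161.74.0
Yes, same subnet (179.161.74.0)


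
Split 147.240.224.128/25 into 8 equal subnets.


New prefix = 25 + 3 = 28
Each subnet has 16 addresses
  147.240.224.128/28
  147.240.224.144/28
  147.240.224.160/28
  147.240.224.176/28
  147.240.224.192/28
  147.240.224.208/28
  147.240.224.224/28
  147.240.224.240/28
Subnets: 147.240.224.128/28, 147.240.224.144/28, 147.240.224.160/28, 147.240.224.176/28, 147.240.224.192/28, 147.240.224.208/28, 147.240.224.224/28, 147.240.224.240/28


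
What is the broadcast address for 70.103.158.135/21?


Network: 70.103.152.0/21
Host bits = 11
Set all host bits to 1:
Broadcast: 70.103.159.255


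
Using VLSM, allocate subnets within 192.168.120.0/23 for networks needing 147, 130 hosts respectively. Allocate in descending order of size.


147 hosts -> /24 (254 usable): 192.168.120.0/24
130 hosts -> /24 (254 usable): 192.168.121.0/24
Allocation: 192.168.120.0/24 (147 hosts, 254 usable); 192.168.121.0/24 (130 hosts, 254 usable)


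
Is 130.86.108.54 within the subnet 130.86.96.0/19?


Subnet network: 130.86.96.0
Test IP AND mask: 130.86.96.0
Yes, 130.86.108.54 is in 130.86.96.0/19


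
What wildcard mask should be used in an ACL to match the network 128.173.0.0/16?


Subnet mask: 255.255.0.0
Wildcard = 255.255.255.255 - subnet mask
255 - 255 = 0
255 - 255 = 0
255 - 0 = 255
255 - 0 = 255
Wildcard: 0.0.255.255


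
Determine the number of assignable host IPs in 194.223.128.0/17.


Host bits = 32 - 17 = 15
Total addresses = 2^15 = 32768
Usable = total - 2 (network and broadcast)
Usable hosts: 32766


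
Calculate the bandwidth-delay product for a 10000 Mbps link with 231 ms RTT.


BDP = bandwidth * RTT
= 10000 Mbps * 231 ms
= 10000 * 1e6 * 231 / 1000 bits
= 2310000000 bits
= 288750000 bytes
= 281982.4219 KB
BDP = 2310000000 bits (288750000 bytes)


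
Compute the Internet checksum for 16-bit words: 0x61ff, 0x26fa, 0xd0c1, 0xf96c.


Sum all words (with carry folding):
+ 0x61ff = 0x61ff
+ 0x26fa = 0x88f9
+ 0xd0c1 = 0x59bb
+ 0xf96c = 0x5328
One's complement: ~0x5328
Checksum = 0xacd7


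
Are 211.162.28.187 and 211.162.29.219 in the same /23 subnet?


Mask: 255.255.254.0
211.162.28.187 AND mask = 211.162.28.0
211.162.29.219 AND mask = 211.162.28.0
Yes, same subnet (211.162.28.0)


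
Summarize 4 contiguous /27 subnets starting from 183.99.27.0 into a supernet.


Original prefix: /27
Number of subnets: 4 = 2^2
New prefix = 27 - 2 = 25
Supernet: 183.99.27.0/25


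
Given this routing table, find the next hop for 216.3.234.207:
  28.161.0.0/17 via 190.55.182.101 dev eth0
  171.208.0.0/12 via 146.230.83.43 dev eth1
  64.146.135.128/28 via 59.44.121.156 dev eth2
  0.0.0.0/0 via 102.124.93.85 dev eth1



Longest prefix match for 216.3.234.207:
  /17 28.161.0.0: no
  /12 171.208.0.0: no
  /28 64.146.135.128: no
  /0 0.0.0.0: MATCH
Selected: next-hop 102.124.93.85 via eth1 (matched /0)


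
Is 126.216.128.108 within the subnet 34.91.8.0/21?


Subnet network: 34.91.8.0
Test IP AND mask: 126.216.128.0
No, 126.216.128.108 is not in 34.91.8.0/21


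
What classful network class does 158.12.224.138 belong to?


First octet: 158
Binary: 10011110
10xxxxxx -> Class B (128-191)
Class B, default mask 255.255.0.0 (/16)


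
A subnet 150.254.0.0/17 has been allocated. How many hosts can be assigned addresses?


Host bits = 32 - 17 = 15
Total addresses = 2^15 = 32768
Usable = total - 2 (network and broadcast)
Usable hosts: 32766


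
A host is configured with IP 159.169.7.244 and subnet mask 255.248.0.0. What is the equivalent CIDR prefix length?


Binary: 11111111.11111000.00000000.00000000
Count leading 1s
Prefix: /13


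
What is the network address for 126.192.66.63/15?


IP:   01111110.11000000.01000010.00111111
Mask: 11111111.11111110.00000000.00000000
AND operation:
Net:  01111110.11000000.00000000.00000000
Network: 126.192.0.0/15


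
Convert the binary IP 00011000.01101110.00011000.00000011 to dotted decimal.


00011000 = 24
01101110 = 110
00011000 = 24
00000011 = 3
IP: 24.110.24.3


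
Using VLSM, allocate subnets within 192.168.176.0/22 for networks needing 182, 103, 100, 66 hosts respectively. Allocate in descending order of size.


182 hosts -> /24 (254 usable): 192.168.176.0/24
103 hosts -> /25 (126 usable): 192.168.177.0/25
100 hosts -> /25 (126 usable): 192.168.177.128/25
66 hosts -> /25 (126 usable): 192.168.178.0/25
Allocation: 192.168.176.0/24 (182 hosts, 254 usable); 192.168.177.0/25 (103 hosts, 126 usable); 192.168.177.128/25 (100 hosts, 126 usable); 192.168.178.0/25 (66 hosts, 126 usable)


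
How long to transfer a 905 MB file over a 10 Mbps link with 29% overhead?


Effective throughput = 10 * (1 - 29/100) = 7.1 Mbps
File size in Mb = 905 * 8 = 7240 Mb
Time = 7240 / 7.1
Time = 1019.7183 seconds


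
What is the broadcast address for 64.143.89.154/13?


Network: 64.136.0.0/13
Host bits = 19
Set all host bits to 1:
Broadcast: 64.143.255.255


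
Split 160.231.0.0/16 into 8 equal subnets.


New prefix = 16 + 3 = 19
Each subnet has 8192 addresses
  160.231.0.0/19
  160.231.32.0/19
  160.231.64.0/19
  160.231.96.0/19
  160.231.128.0/19
  160.231.160.0/19
  160.231.192.0/19
  160.231.224.0/19
Subnets: 160.231.0.0/19, 160.231.32.0/19, 160.231.64.0/19, 160.231.96.0/19, 160.231.128.0/19, 160.231.160.0/19, 160.231.192.0/19, 160.231.224.0/19


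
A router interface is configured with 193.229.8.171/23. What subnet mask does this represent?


/23 means 23 network bits, 9 host bits
Binary: 11111111111111111111111000000000
Mask: 255.255.254.0


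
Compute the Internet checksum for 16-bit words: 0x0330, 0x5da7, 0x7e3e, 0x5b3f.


Sum all words (with carry folding):
+ 0x0330 = 0x0330
+ 0x5da7 = 0x60d7
+ 0x7e3e = 0xdf15
+ 0x5b3f = 0x3a55
One's complement: ~0x3a55
Checksum = 0xc5aa


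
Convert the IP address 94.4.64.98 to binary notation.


94 = 01011110
4 = 00000100
64 = 01000000
98 = 01100010
Binary: 01011110.00000100.01000000.01100010


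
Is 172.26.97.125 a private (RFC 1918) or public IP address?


RFC 1918 private ranges:
  10.0.0.0/8 (10.0.0.0 - 10.255.255.255)
  172.16.0.0/12 (172.16.0.0 - 172.31.255.255)
  192.168.0.0/16 (192.168.0.0 - 192.168.255.255)
Private (in 172.16.0.0/12)


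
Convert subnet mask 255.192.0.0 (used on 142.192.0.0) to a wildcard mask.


Subnet mask: 255.192.0.0
Wildcard = 255.255.255.255 - subnet mask
255 - 255 = 0
255 - 192 = 63
255 - 0 = 255
255 - 0 = 255
Wildcard: 0.63.255.255


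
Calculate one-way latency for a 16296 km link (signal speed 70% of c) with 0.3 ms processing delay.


Speed = 0.7 * 3e5 km/s = 210000 km/s
Propagation delay = 16296 / 210000 = 0.0776 s = 77.6 ms
Processing delay = 0.3 ms
Total one-way latency = 77.9 ms


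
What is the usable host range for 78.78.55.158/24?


Network: 78.78.55.0
Broadcast: 78.78.55.255
First usable = network + 1
Last usable = broadcast - 1
Range: 78.78.55.1 to 78.78.55.254


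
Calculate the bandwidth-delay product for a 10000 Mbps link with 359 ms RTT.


BDP = bandwidth * RTT
= 10000 Mbps * 359 ms
= 10000 * 1e6 * 359 / 1000 bits
= 3590000000 bits
= 448750000 bytes
= 438232.4219 KB
BDP = 3590000000 bits (448750000 bytes)


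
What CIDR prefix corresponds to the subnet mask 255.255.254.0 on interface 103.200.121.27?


Binary: 11111111.11111111.11111110.00000000
Count leading 1s
Prefix: /23


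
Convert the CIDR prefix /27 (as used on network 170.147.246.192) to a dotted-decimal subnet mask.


/27 means 27 network bits, 5 host bits
Binary: 11111111111111111111111111100000
Mask: 255.255.255.224


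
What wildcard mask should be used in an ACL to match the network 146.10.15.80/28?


Subnet mask: 255.255.255.240
Wildcard = 255.255.255.255 - subnet mask
255 - 255 = 0
255 - 255 = 0
255 - 255 = 0
255 - 240 = 15
Wildcard: 0.0.0.15


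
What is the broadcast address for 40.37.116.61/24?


Network: 40.37.116.0/24
Host bits = 8
Set all host bits to 1:
Broadcast: 40.37.116.255


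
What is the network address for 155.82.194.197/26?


IP:   10011011.01010010.11000010.11000101
Mask: 11111111.11111111.11111111.11000000
AND operation:
Net:  10011011.01010010.11000010.11000000
Network: 155.82.194.192/26


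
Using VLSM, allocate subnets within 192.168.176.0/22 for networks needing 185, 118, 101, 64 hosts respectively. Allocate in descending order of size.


185 hosts -> /24 (254 usable): 192.168.176.0/24
118 hosts -> /25 (126 usable): 192.168.177.0/25
101 hosts -> /25 (126 usable): 192.168.177.128/25
64 hosts -> /25 (126 usable): 192.168.178.0/25
Allocation: 192.168.176.0/24 (185 hosts, 254 usable); 192.168.177.0/25 (118 hosts, 126 usable); 192.168.177.128/25 (101 hosts, 126 usable); 192.168.178.0/25 (64 hosts, 126 usable)


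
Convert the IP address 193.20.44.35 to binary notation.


193 = 11000001
20 = 00010100
44 = 00101100
35 = 00100011
Binary: 11000001.00010100.00101100.00100011


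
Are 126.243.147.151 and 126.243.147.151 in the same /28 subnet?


Mask: 255.255.255.240
126.243.147.151 AND mask = 126.243.147.144
126.243.147.151 AND mask = 126.243.147.144
Yes, same subnet (126.243.147.144)


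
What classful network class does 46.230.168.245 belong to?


First octet: 46
Binary: 00101110
0xxxxxxx -> Class A (1-126)
Class A, default mask 255.0.0.0 (/8)


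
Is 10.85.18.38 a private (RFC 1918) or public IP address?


RFC 1918 private ranges:
  10.0.0.0/8 (10.0.0.0 - 10.255.255.255)
  172.16.0.0/12 (172.16.0.0 - 172.31.255.255)
  192.168.0.0/16 (192.168.0.0 - 192.168.255.255)
Private (in 10.0.0.0/8)


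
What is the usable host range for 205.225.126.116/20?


Network: 205.225.112.0
Broadcast: 205.225.127.255
First usable = network + 1
Last usable = broadcast - 1
Range: 205.225.112.1 to 205.225.127.254


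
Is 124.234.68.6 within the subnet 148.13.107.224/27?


Subnet network: 148.13.107.224
Test IP AND mask: 124.234.68.0
No, 124.234.68.6 is not in 148.13.107.224/27


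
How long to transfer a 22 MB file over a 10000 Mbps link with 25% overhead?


Effective throughput = 10000 * (1 - 25/100) = 7500 Mbps
File size in Mb = 22 * 8 = 176 Mb
Time = 176 / 7500
Time = 0.0235 seconds


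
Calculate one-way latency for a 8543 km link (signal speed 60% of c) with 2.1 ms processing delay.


Speed = 0.6 * 3e5 km/s = 180000 km/s
Propagation delay = 8543 / 180000 = 0.0475 s = 47.4611 ms
Processing delay = 2.1 ms
Total one-way latency = 49.5611 ms


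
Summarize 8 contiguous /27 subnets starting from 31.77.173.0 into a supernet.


Original prefix: /27
Number of subnets: 8 = 2^3
New prefix = 27 - 3 = 24
Supernet: 31.77.173.0/24


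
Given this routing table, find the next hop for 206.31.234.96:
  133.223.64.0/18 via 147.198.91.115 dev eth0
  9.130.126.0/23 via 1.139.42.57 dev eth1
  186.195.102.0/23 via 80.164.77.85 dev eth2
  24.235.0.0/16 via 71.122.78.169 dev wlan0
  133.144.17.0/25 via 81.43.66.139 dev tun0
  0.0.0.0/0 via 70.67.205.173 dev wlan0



Longest prefix match for 206.31.234.96:
  /18 133.223.64.0: no
  /23 9.130.126.0: no
  /23 186.195.102.0: no
  /16 24.235.0.0: no
  /25 133.144.17.0: no
  /0 0.0.0.0: MATCH
Selected: next-hop 70.67.205.173 via wlan0 (matched /0)


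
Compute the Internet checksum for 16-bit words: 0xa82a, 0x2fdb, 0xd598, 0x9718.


Sum all words (with carry folding):
+ 0xa82a = 0xa82a
+ 0x2fdb = 0xd805
+ 0xd598 = 0xad9e
+ 0x9718 = 0x44b7
One's complement: ~0x44b7
Checksum = 0xbb48


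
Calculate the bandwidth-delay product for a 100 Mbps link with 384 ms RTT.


BDP = bandwidth * RTT
= 100 Mbps * 384 ms
= 100 * 1e6 * 384 / 1000 bits
= 38400000 bits
= 4800000 bytes
= 4687.5 KB
BDP = 38400000 bits (4800000 bytes)


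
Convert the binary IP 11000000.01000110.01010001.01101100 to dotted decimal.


11000000 = 192
01000110 = 70
01010001 = 81
01101100 = 108
IP: 192.70.81.108


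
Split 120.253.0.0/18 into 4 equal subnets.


New prefix = 18 + 2 = 20
Each subnet has 4096 addresses
  120.253.0.0/20
  120.253.16.0/20
  120.253.32.0/20
  120.253.48.0/20
Subnets: 120.253.0.0/20, 120.253.16.0/20, 120.253.32.0/20, 120.253.48.0/20


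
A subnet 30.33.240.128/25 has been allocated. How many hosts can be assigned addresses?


Host bits = 32 - 25 = 7
Total addresses = 2^7 = 128
Usable = total - 2 (network and broadcast)
Usable hosts: 126


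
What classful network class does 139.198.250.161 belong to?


First octet: 139
Binary: 10001011
10xxxxxx -> Class B (128-191)
Class B, default mask 255.255.0.0 (/16)


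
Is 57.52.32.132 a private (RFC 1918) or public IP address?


RFC 1918 private ranges:
  10.0.0.0/8 (10.0.0.0 - 10.255.255.255)
  172.16.0.0/12 (172.16.0.0 - 172.31.255.255)
  192.168.0.0/16 (192.168.0.0 - 192.168.255.255)
Public (not in any RFC 1918 range)


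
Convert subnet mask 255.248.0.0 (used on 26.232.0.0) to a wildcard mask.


Subnet mask: 255.248.0.0
Wildcard = 255.255.255.255 - subnet mask
255 - 255 = 0
255 - 248 = 7
255 - 0 = 255
255 - 0 = 255
Wildcard: 0.7.255.255


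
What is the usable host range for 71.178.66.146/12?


Network: 71.176.0.0
Broadcast: 71.191.255.255
First usable = network + 1
Last usable = broadcast - 1
Range: 71.176.0.1 to 71.191.255.254


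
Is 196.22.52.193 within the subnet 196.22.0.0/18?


Subnet network: 196.22.0.0
Test IP AND mask: 196.22.0.0
Yes, 196.22.52.193 is in 196.22.0.0/18


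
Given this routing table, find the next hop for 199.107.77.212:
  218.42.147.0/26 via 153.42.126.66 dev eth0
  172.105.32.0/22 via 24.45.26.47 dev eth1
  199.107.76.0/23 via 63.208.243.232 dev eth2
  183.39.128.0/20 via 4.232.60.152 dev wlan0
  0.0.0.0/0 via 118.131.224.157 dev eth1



Longest prefix match for 199.107.77.212:
  /26 218.42.147.0: no
  /22 172.105.32.0: no
  /23 199.107.76.0: MATCH
  /20 183.39.128.0: no
  /0 0.0.0.0: MATCH
Selected: next-hop 63.208.243.232 via eth2 (matched /23)


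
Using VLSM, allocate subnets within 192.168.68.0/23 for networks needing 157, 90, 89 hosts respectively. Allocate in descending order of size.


157 hosts -> /24 (254 usable): 192.168.68.0/24
90 hosts -> /25 (126 usable): 192.168.69.0/25
89 hosts -> /25 (126 usable): 192.168.69.128/25
Allocation: 192.168.68.0/24 (157 hosts, 254 usable); 192.168.69.0/25 (90 hosts, 126 usable); 192.168.69.128/25 (89 hosts, 126 usable)


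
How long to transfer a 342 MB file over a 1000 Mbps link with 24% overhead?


Effective throughput = 1000 * (1 - 24/100) = 760 Mbps
File size in Mb = 342 * 8 = 2736 Mb
Time = 2736 / 760
Time = 3.6 seconds


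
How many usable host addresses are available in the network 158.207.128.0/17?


Host bits = 32 - 17 = 15
Total addresses = 2^15 = 32768
Usable = total - 2 (network and broadcast)
Usable hosts: 32766


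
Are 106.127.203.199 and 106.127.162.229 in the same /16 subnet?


Mask: 255.255.0.0
106.127.203.199 AND mask = 106.127.0.0
106.127.162.229 AND mask = 106.127.0.0
Yes, same subnet (106.127.0.0)


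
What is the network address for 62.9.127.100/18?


IP:   00111110.00001001.01111111.01100100
Mask: 11111111.11111111.11000000.00000000
AND operation:
Net:  00111110.00001001.01000000.00000000
Network: 62.9.64.0/18


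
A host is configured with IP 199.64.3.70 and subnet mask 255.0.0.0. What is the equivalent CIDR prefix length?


Binary: 11111111.00000000.00000000.00000000
Count leading 1s
Prefix: /8


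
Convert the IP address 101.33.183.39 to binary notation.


101 = 01100101
33 = 00100001
183 = 10110111
39 = 00100111
Binary: 01100101.00100001.10110111.00100111


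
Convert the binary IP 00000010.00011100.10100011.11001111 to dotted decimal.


00000010 = 2
00011100 = 28
10100011 = 163
11001111 = 207
IP: 2.28.163.207


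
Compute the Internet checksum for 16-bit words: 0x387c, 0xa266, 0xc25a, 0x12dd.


Sum all words (with carry folding):
+ 0x387c = 0x387c
+ 0xa266 = 0xdae2
+ 0xc25a = 0x9d3d
+ 0x12dd = 0xb01a
One's complement: ~0xb01a
Checksum = 0x4fe5


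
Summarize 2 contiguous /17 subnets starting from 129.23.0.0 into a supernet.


Original prefix: /17
Number of subnets: 2 = 2^1
New prefix = 17 - 1 = 16
Supernet: 129.23.0.0/16


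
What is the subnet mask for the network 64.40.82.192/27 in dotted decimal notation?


/27 means 27 network bits, 5 host bits
Binary: 11111111111111111111111111100000
Mask: 255.255.255.224


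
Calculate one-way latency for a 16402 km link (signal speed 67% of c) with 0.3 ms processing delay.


Speed = 0.67 * 3e5 km/s = 201000 km/s
Propagation delay = 16402 / 201000 = 0.0816 s = 81.602 ms
Processing delay = 0.3 ms
Total one-way latency = 81.902 ms


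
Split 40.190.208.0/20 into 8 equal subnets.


New prefix = 20 + 3 = 23
Each subnet has 512 addresses
  40.190.208.0/23
  40.190.210.0/23
  40.190.212.0/23
  40.190.214.0/23
  40.190.216.0/23
  40.190.218.0/23
  40.190.220.0/23
  40.190.222.0/23
Subnets: 40.190.208.0/23, 40.190.210.0/23, 40.190.212.0/23, 40.190.214.0/23, 40.190.216.0/23, 40.190.218.0/23, 40.190.220.0/23, 40.190.222.0/23


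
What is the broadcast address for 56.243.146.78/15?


Network: 56.242.0.0/15
Host bits = 17
Set all host bits to 1:
Broadcast: 56.243.255.255


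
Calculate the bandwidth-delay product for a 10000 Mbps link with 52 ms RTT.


BDP = bandwidth * RTT
= 10000 Mbps * 52 ms
= 10000 * 1e6 * 52 / 1000 bits
= 520000000 bits
= 65000000 bytes
= 63476.5625 KB
BDP = 520000000 bits (65000000 bytes)


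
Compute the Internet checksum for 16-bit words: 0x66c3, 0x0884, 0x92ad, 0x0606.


Sum all words (with carry folding):
+ 0x66c3 = 0x66c3
+ 0x0884 = 0x6f47
+ 0x92ad = 0x01f5
+ 0x0606 = 0x07fb
One's complement: ~0x07fb
Checksum = 0xf804


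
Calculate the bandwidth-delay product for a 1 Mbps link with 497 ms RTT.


BDP = bandwidth * RTT
= 1 Mbps * 497 ms
= 1 * 1e6 * 497 / 1000 bits
= 497000 bits
= 62125 bytes
= 60.6689 KB
BDP = 497000 bits (62125 bytes)


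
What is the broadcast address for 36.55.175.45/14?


Network: 36.52.0.0/14
Host bits = 18
Set all host bits to 1:
Broadcast: 36.55.255.255


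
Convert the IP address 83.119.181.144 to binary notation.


83 = 01010011
119 = 01110111
181 = 10110101
144 = 10010000
Binary: 01010011.01110111.10110101.10010000


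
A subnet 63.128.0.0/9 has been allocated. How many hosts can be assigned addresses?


Host bits = 32 - 9 = 23
Total addresses = 2^23 = 8388608
Usable = total - 2 (network and broadcast)
Usable hosts: 8388606


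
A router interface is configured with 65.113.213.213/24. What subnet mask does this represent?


/24 means 24 network bits, 8 host bits
Binary: 11111111111111111111111100000000
Mask: 255.255.255.0


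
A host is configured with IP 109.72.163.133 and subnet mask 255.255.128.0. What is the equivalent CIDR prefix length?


Binary: 11111111.11111111.10000000.00000000
Count leading 1s
Prefix: /17


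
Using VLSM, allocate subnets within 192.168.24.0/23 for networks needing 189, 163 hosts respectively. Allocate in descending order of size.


189 hosts -> /24 (254 usable): 192.168.24.0/24
163 hosts -> /24 (254 usable): 192.168.25.0/24
Allocation: 192.168.24.0/24 (189 hosts, 254 usable); 192.168.25.0/24 (163 hosts, 254 usable)


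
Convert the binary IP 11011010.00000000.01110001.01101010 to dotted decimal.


11011010 = 218
00000000 = 0
01110001 = 113
01101010 = 106
IP: 218.0.113.106


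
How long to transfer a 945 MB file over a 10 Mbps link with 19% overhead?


Effective throughput = 10 * (1 - 19/100) = 8.1 Mbps
File size in Mb = 945 * 8 = 7560 Mb
Time = 7560 / 8.1
Time = 933.3333 seconds


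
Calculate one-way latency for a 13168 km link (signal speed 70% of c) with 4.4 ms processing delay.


Speed = 0.7 * 3e5 km/s = 210000 km/s
Propagation delay = 13168 / 210000 = 0.0627 s = 62.7048 ms
Processing delay = 4.4 ms
Total one-way latency = 67.1048 ms


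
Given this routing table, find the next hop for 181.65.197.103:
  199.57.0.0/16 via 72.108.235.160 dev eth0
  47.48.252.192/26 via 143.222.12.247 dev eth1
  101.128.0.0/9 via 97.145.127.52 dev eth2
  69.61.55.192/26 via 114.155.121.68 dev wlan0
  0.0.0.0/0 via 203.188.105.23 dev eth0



Longest prefix match for 181.65.197.103:
  /16 199.57.0.0: no
  /26 47.48.252.192: no
  /9 101.128.0.0: no
  /26 69.61.55.192: no
  /0 0.0.0.0: MATCH
Selected: next-hop 203.188.105.23 via eth0 (matched /0)


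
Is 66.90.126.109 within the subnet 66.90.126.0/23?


Subnet network: 66.90.126.0
Test IP AND mask: 66.90.126.0
Yes, 66.90.126.109 is in 66.90.126.0/23


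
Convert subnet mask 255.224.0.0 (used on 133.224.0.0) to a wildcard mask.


Subnet mask: 255.224.0.0
Wildcard = 255.255.255.255 - subnet mask
255 - 255 = 0
255 - 224 = 31
255 - 0 = 255
255 - 0 = 255
Wildcard: 0.31.255.255


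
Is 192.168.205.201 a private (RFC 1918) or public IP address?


RFC 1918 private ranges:
  10.0.0.0/8 (10.0.0.0 - 10.255.255.255)
  172.16.0.0/12 (172.16.0.0 - 172.31.255.255)
  192.168.0.0/16 (192.168.0.0 - 192.168.255.255)
Private (in 192.168.0.0/16)


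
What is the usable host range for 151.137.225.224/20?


Network: 151.137.224.0
Broadcast: 151.137.239.255
First usable = network + 1
Last usable = broadcast - 1
Range: 151.137.224.1 to 151.137.239.254


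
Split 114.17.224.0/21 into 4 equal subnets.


New prefix = 21 + 2 = 23
Each subnet has 512 addresses
  114.17.224.0/23
  114.17.226.0/23
  114.17.228.0/23
  114.17.230.0/23
Subnets: 114.17.224.0/23, 114.17.226.0/23, 114.17.228.0/23, 114.17.230.0/23


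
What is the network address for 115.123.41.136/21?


IP:   01110011.01111011.00101001.10001000
Mask: 11111111.11111111.11111000.00000000
AND operation:
Net:  01110011.01111011.00101000.00000000
Network: 115.123.40.0/21


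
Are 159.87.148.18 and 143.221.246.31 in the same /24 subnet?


Mask: 255.255.255.0
159.87.148.18 AND mask = 159.87.148.0
143.221.246.31 AND mask = 143.221.246.0
No, different subnets (159.87.148.0 vs 143.221.246.0)


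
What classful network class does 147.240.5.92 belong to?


First octet: 147
Binary: 10010011
10xxxxxx -> Class B (128-191)
Class B, default mask 255.255.0.0 (/16)


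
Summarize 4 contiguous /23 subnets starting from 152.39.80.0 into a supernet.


Original prefix: /23
Number of subnets: 4 = 2^2
New prefix = 23 - 2 = 21
Supernet: 152.39.80.0/21


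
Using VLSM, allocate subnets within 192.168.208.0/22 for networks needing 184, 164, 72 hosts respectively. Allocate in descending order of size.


184 hosts -> /24 (254 usable): 192.168.208.0/24
164 hosts -> /24 (254 usable): 192.168.209.0/24
72 hosts -> /25 (126 usable): 192.168.210.0/25
Allocation: 192.168.208.0/24 (184 hosts, 254 usable); 192.168.209.0/24 (164 hosts, 254 usable); 192.168.210.0/25 (72 hosts, 126 usable)


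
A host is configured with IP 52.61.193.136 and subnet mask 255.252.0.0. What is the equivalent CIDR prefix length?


Binary: 11111111.11111100.00000000.00000000
Count leading 1s
Prefix: /14


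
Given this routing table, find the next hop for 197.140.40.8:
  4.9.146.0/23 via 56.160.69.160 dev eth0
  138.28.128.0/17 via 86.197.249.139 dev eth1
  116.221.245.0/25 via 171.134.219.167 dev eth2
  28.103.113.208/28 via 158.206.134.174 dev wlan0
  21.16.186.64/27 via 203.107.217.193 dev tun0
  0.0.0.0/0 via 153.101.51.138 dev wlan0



Longest prefix match for 197.140.40.8:
  /23 4.9.146.0: no
  /17 138.28.128.0: no
  /25 116.221.245.0: no
  /28 28.103.113.208: no
  /27 21.16.186.64: no
  /0 0.0.0.0: MATCH
Selected: next-hop 153.101.51.138 via wlan0 (matched /0)
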